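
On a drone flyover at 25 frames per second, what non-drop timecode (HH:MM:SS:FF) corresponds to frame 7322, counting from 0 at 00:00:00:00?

7322 ÷ 25 = 292 full seconds, remainder 22 frames.
292 s = 0 h 4 min 52 s.
Timecode: 00:04:52:22.

00:04:52:22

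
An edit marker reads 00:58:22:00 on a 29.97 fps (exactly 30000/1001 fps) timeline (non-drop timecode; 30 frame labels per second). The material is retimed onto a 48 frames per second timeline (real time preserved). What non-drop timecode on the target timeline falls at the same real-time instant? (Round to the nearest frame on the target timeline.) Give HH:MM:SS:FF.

00:58:25:24

Source frame index: (0×3600 + 58×60 + 22) × 30 + 0 = 105060.
Real time: 105060 / (30000/1001) = 1752751/500 s.
Target frame: (1752751/500) × (48) = 21033012/125 ≈ 168264.096 → 168264.
At 48 labels/s: frame 168264 → 00:58:25:24.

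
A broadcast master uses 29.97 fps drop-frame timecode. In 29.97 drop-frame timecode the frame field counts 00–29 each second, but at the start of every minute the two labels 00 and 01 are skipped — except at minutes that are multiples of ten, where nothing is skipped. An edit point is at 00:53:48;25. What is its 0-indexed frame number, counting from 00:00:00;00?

96769

Complete 10-minute blocks: 5, each 17982 frames → 89910.
Remaining 3 whole minutes in the current block: 1800 + 2 × 1798 = 5396 frames.
Within the current minute: 48 × 30 + 25 − 2 = 1463 (labels ;00/;01 skipped at this minute). Total = 89910 + 5396 + 1463 = 96769.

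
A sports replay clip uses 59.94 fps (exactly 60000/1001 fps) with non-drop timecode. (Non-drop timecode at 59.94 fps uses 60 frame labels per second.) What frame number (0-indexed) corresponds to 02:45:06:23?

594383

Total seconds to the label: (2 × 3600 + 45 × 60 + 6) = 9906.
Frame index = 9906 × 60 + 23 = 594383.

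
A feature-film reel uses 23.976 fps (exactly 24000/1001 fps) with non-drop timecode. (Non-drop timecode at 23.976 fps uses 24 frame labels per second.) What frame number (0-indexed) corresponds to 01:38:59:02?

142538

Total seconds to the label: (1 × 3600 + 38 × 60 + 59) = 5939.
Frame index = 5939 × 24 + 2 = 142538.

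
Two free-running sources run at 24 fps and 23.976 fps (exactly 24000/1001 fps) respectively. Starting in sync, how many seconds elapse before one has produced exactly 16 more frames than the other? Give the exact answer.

The gap grows by |24000/1001 − 24| = 24/1001 frames per second.
Time for a 16-frame gap: 16 ÷ (24/1001) = 2002/3 s.

2002/3 seconds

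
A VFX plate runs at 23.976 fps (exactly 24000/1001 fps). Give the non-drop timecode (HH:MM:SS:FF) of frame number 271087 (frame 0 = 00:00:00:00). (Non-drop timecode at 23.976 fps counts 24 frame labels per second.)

271087 ÷ 24 = 11295 full seconds, remainder 7 frames.
11295 s = 3 h 8 min 15 s.
Timecode: 03:08:15:07.

03:08:15:07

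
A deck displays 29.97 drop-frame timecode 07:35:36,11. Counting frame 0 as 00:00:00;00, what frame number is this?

As if non-drop at 30 labels/s: (7 × 3600 + 35 × 60 + 36) × 30 + 11 = 820091.
Minute boundaries passed: 455; those not divisible by 10: 455 − 45 = 410; dropped labels = 2 × 410 = 820.
Actual frame index = 820091 − 820 = 819271.

819271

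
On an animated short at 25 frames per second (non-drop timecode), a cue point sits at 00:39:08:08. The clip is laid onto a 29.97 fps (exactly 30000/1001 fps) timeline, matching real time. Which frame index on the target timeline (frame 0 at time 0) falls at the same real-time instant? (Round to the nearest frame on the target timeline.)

Source frame index: (0×3600 + 39×60 + 8) × 25 + 8 = 58708.
Real time: 58708 / (25) = 58708/25 s.
Target frame: (58708/25) × (30000/1001) = 5419200/77 ≈ 70379.221 → 70379.

frame 70379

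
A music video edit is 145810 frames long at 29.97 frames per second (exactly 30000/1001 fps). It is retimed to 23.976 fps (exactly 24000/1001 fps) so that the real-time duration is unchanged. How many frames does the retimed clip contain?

116648 frames

Target frames = source frames × (target rate / source rate) = 145810 × (24000/1001)/(30000/1001) = 145810 × 4/5 = 116648.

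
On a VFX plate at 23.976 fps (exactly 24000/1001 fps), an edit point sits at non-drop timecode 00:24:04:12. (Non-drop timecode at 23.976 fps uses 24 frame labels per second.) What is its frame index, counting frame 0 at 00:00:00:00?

frame 34668

Total seconds to the label: (0 × 3600 + 24 × 60 + 4) = 1444.
Frame index = 1444 × 24 + 12 = 34668.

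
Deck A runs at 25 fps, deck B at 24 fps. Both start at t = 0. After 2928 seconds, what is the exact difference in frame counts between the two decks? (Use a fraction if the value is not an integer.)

2928 frames

A emits 25 × 2928 = 73200 frames; B emits 24 × 2928 = 70272.
Difference = 2928 frames; B is behind A.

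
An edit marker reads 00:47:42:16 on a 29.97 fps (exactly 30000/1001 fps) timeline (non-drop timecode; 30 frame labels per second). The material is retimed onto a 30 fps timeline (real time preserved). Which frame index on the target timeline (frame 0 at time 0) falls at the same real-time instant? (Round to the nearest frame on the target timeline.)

Source frame index: (0×3600 + 47×60 + 42) × 30 + 16 = 85876.
Real time: 85876 / (30000/1001) = 21490469/7500 s.
Target frame: (21490469/7500) × (30) = 21490469/250 ≈ 85961.876 → 85962.

frame 85962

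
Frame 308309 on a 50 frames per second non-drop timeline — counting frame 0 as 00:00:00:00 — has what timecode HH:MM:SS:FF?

308309 ÷ 50 = 6166 full seconds, remainder 9 frames.
6166 s = 1 h 42 min 46 s.
Timecode: 01:42:46:09.

01:42:46:09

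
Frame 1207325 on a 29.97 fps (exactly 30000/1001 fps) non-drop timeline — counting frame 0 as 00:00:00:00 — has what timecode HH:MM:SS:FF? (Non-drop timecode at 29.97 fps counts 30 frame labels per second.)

11:10:44:05

1207325 ÷ 30 = 40244 full seconds, remainder 5 frames.
40244 s = 11 h 10 min 44 s.
Timecode: 11:10:44:05.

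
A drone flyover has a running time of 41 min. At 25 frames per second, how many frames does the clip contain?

61500 frames

41 min = 2460 s.
Frames = 2460 × 25 = 61500.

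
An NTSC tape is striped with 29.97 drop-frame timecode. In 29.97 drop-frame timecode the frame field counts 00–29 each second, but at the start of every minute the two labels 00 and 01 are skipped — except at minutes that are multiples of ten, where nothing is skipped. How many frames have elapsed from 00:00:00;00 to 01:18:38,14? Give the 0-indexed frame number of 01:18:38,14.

141412

Complete 10-minute blocks: 7, each 17982 frames → 125874.
Remaining 8 whole minutes in the current block: 1800 + 7 × 1798 = 14386 frames.
Within the current minute: 38 × 30 + 14 − 2 = 1152 (labels ;00/;01 skipped at this minute). Total = 125874 + 14386 + 1152 = 141412.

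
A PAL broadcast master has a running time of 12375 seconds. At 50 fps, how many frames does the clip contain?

618750 frames

Frames = 12375 × 50 = 618750.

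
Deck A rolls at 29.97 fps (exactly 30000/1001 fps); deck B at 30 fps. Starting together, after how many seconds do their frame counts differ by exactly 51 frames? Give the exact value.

The gap grows by |30 − 30000/1001| = 30/1001 frames per second.
Time for a 51-frame gap: 51 ÷ (30/1001) = 1701.7 s.

1701.7 seconds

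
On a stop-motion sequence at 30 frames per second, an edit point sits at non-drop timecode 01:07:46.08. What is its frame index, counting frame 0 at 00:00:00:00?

Total seconds to the label: (1 × 3600 + 7 × 60 + 46) = 4066.
Frame index = 4066 × 30 + 8 = 121988.

frame 121988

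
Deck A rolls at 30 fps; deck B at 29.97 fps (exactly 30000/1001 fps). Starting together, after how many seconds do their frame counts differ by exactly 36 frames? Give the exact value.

1201.2 seconds

The gap grows by |30000/1001 − 30| = 30/1001 frames per second.
Time for a 36-frame gap: 36 ÷ (30/1001) = 1201.2 s.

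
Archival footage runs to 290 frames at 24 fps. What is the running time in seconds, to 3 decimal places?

Running time = 290 × 1/24 = 145/12 s ≈ 12.083 s.

12.083 seconds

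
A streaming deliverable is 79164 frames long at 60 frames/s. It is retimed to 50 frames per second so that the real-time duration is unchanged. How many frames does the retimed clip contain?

Target frames = source frames × (target rate / source rate) = 79164 × (50)/(60) = 79164 × 5/6 = 65970.

65970 frames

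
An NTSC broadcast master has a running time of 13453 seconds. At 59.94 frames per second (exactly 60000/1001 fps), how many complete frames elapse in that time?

806373 frames

Frames = 13453 × 60000/1001 = 73380000/91 ≈ 806373.6264.
Complete frames: 806373.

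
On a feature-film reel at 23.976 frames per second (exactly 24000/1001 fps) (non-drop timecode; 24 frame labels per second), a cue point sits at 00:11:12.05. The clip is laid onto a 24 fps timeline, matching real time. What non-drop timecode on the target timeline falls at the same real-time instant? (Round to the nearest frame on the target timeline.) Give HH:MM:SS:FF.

Source frame index: (0×3600 + 11×60 + 12) × 24 + 5 = 16133.
Real time: 16133 / (24000/1001) = 16149133/24000 s.
Target frame: (16149133/24000) × (24) = 16149133/1000 ≈ 16149.133 → 16149.
At 24 labels/s: frame 16149 → 00:11:12:21.

00:11:12:21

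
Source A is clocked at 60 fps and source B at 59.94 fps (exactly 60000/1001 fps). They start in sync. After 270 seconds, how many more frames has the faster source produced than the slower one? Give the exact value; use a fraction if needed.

16200/1001 frames

A emits 60 × 270 = 16200 frames; B emits 60000/1001 × 270 = 16200000/1001.
Difference = 16200/1001 frames (≈ 16.1838); B is behind A.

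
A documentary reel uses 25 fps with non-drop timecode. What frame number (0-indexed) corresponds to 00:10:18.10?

frame 15460

Total seconds to the label: (0 × 3600 + 10 × 60 + 18) = 618.
Frame index = 618 × 25 + 10 = 15460.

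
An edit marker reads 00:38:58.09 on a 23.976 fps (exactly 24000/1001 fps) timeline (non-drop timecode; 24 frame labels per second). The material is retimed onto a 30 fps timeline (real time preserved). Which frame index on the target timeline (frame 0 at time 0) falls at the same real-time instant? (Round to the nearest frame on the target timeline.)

Source frame index: (0×3600 + 38×60 + 58) × 24 + 9 = 56121.
Real time: 56121 / (24000/1001) = 18725707/8000 s.
Target frame: (18725707/8000) × (30) = 56177121/800 ≈ 70221.401 → 70221.

frame 70221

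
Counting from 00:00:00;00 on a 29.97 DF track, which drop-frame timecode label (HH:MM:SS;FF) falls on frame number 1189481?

Ten DF minutes hold 17982 frames, so frame 1189481 lies in block 66 (frames 1186812–1204793) with 2669 frames into that block.
The block's first minute is 1800 frames and the rest 1798 each; 2669 frames reaches minute 1, so 66 × 18 + 1 × 2 = 1190 labels have been skipped so far.
Adding those back, label number 1189481 + 1190 = 1190671 at 30 labels/s is 39689 s + 1 f = 11 h 1 min 29 s frame 1, i.e. 11:01:29;01.

11:01:29;01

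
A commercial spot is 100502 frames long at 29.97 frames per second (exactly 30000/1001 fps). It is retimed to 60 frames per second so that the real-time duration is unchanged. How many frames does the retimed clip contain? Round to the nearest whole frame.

201205 frames

Frames at target rate = 100502 × (60) / (30000/1001) = 50301251/250 ≈ 201205.004.
Nearest whole frame: 201205.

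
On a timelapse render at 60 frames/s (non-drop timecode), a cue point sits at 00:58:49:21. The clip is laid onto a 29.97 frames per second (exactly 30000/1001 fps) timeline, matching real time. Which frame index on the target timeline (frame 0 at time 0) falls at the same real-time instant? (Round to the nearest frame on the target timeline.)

Source frame index: (0×3600 + 58×60 + 49) × 60 + 21 = 211761.
Real time: 211761 / (60) = 70587/20 s.
Target frame: (70587/20) × (30000/1001) = 9625500/91 ≈ 105774.725 → 105775.

frame 105775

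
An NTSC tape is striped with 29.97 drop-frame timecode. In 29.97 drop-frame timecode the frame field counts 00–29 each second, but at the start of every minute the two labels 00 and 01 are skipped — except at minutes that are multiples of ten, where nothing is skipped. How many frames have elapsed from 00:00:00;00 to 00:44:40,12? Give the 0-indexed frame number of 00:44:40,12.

Complete 10-minute blocks: 4, each 17982 frames → 71928.
Remaining 4 whole minutes in the current block: 1800 + 3 × 1798 = 7194 frames.
Within the current minute: 40 × 30 + 12 − 2 = 1210 (labels ;00/;01 skipped at this minute). Total = 71928 + 7194 + 1210 = 80332.

80332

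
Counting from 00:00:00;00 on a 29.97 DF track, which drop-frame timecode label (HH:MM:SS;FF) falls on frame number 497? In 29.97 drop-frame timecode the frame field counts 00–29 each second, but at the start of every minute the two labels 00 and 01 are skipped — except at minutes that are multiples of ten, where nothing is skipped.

Each 10-minute DF block holds 10 × 60 × 30 − 9 × 2 = 17982 frames. 497 ÷ 17982 → 0 full blocks, remainder 497.
Within the partial block the first minute is 1800 frames and each further minute 1798, so 0 further minute boundaries passed. Total skipped labels = 18 × 0 + 2 × 0 = 0.
Non-drop label index = 497 + 0 = 497; at 30 labels/s that is 00:00:16:17, i.e. DF 00:00:16;17.

00:00:16;17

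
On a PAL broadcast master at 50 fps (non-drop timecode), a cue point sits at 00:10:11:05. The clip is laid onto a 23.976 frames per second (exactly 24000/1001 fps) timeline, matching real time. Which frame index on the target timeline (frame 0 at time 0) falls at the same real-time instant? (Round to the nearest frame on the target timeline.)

frame 14652

Source frame index: (0×3600 + 10×60 + 11) × 50 + 5 = 30555.
Real time: 30555 / (50) = 6111/10 s.
Target frame: (6111/10) × (24000/1001) = 2095200/143 ≈ 14651.748 → 14652.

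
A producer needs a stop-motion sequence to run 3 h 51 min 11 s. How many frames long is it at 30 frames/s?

416130 frames

3 h 51 min 11 s = 13871 s.
Frames = 13871 × 30 = 416130.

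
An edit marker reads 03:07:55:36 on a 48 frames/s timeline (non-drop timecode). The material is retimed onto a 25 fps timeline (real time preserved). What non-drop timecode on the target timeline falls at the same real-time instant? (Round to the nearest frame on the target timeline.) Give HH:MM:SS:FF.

Source frame index: (3×3600 + 7×60 + 55) × 48 + 36 = 541236.
Real time: 541236 / (48) = 45103/4 s.
Target frame: (45103/4) × (25) = 1127575/4 ≈ 281893.750 → 281894.
At 25 labels/s: frame 281894 → 03:07:55:19.

03:07:55:19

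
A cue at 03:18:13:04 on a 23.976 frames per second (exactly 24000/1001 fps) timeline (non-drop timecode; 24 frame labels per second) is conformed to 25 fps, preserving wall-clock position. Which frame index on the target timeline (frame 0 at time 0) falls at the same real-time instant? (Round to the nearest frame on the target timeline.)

Source frame index: (3×3600 + 18×60 + 13) × 24 + 4 = 285436.
Real time: 285436 / (24000/1001) = 71430359/6000 s.
Target frame: (71430359/6000) × (25) = 71430359/240 ≈ 297626.496 → 297626.

frame 297626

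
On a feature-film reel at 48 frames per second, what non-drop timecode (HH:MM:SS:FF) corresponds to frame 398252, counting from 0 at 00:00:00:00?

02:18:16:44

398252 ÷ 48 = 8296 full seconds, remainder 44 frames.
8296 s = 2 h 18 min 16 s.
Timecode: 02:18:16:44.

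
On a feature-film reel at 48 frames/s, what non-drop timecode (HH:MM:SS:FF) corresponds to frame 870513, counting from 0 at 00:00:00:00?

870513 ÷ 48 = 18135 full seconds, remainder 33 frames.
18135 s = 5 h 2 min 15 s.
Timecode: 05:02:15:33.

05:02:15:33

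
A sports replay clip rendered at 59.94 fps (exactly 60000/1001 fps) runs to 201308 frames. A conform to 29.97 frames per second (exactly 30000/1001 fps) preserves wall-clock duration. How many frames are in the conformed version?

Target frames = source frames × (target rate / source rate) = 201308 × (30000/1001)/(60000/1001) = 201308 × 1/2 = 100654.

100654 frames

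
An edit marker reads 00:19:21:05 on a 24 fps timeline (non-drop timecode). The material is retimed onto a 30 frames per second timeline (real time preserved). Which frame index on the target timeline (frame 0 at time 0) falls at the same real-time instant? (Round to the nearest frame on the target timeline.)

frame 34836

Source frame index: (0×3600 + 19×60 + 21) × 24 + 5 = 27869.
Real time: 27869 / (24) = 27869/24 s.
Target frame: (27869/24) × (30) = 139345/4 ≈ 34836.250 → 34836.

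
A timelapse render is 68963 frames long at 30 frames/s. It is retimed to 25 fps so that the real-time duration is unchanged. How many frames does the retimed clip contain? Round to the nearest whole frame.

Frames at target rate = 68963 × (25) / (30) = 344815/6 ≈ 57469.167.
Nearest whole frame: 57469.

57469 frames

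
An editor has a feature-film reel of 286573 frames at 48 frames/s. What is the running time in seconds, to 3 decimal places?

5970.271 seconds

Running time = 286573 × 1/48 = 286573/48 s ≈ 5970.271 s.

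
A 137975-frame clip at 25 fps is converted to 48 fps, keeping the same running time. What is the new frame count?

Target frames = source frames × (target rate / source rate) = 137975 × (48)/(25) = 137975 × 48/25 = 264912.

264912 frames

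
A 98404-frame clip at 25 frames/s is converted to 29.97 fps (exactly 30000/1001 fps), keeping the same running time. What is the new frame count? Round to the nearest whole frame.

Frames at target rate = 98404 × (30000/1001) / (25) = 118084800/1001 ≈ 117966.833.
Nearest whole frame: 117967.

117967 frames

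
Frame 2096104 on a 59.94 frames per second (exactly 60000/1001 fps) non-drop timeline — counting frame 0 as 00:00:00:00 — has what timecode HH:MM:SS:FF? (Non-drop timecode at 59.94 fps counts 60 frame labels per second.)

09:42:15:04

2096104 ÷ 60 = 34935 full seconds, remainder 4 frames.
34935 s = 9 h 42 min 15 s.
Timecode: 09:42:15:04.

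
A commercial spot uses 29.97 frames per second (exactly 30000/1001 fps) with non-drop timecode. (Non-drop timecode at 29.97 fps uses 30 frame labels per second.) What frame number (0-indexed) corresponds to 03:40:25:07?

frame 396757

Total seconds to the label: (3 × 3600 + 40 × 60 + 25) = 13225.
Frame index = 13225 × 30 + 7 = 396757.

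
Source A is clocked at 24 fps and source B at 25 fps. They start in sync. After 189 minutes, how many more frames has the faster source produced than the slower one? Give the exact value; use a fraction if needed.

11340 frames

189 min = 11340 s.
A emits 24 × 11340 = 272160 frames; B emits 25 × 11340 = 283500.
Difference = 11340 frames; B is ahead of A.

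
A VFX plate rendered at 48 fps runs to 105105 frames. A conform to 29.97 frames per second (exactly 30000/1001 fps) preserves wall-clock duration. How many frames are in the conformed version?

Target frames = source frames × (target rate / source rate) = 105105 × (30000/1001)/(48) = 105105 × 625/1001 = 65625.

65625 frames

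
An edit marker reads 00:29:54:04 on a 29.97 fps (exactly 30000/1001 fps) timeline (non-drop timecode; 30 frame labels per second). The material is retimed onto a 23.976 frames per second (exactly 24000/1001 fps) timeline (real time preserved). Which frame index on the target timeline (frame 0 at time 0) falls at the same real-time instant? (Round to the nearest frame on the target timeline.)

frame 43059

Source frame index: (0×3600 + 29×60 + 54) × 30 + 4 = 53824.
Real time: 53824 / (30000/1001) = 3367364/1875 s.
Target frame: (3367364/1875) × (24000/1001) = 215296/5 ≈ 43059.200 → 43059.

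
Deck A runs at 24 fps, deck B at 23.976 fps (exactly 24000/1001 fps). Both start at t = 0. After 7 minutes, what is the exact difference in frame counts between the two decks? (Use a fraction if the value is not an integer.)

1440/143 frames

7 min = 420 s.
A emits 24 × 420 = 10080 frames; B emits 24000/1001 × 420 = 1440000/143.
Difference = 1440/143 frames (≈ 10.0699); B is behind A.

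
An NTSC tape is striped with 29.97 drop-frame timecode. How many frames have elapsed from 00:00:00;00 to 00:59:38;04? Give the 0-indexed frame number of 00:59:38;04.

107236

As if non-drop at 30 labels/s: (0 × 3600 + 59 × 60 + 38) × 30 + 4 = 107344.
Minute boundaries passed: 59; those not divisible by 10: 59 − 5 = 54; dropped labels = 2 × 54 = 108.
Actual frame index = 107344 − 108 = 107236.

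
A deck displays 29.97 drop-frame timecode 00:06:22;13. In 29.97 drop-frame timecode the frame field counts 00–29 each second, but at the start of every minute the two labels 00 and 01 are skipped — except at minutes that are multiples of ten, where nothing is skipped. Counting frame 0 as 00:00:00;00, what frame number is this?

As if non-drop at 30 labels/s: (0 × 3600 + 6 × 60 + 22) × 30 + 13 = 11473.
Minute boundaries passed: 6; those not divisible by 10: 6 − 0 = 6; dropped labels = 2 × 6 = 12.
Actual frame index = 11473 − 12 = 11461.

11461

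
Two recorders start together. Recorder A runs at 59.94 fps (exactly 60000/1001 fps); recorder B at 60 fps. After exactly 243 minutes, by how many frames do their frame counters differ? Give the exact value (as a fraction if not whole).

874800/1001 frames

243 min = 14580 s.
A emits 60000/1001 × 14580 = 874800000/1001 frames; B emits 60 × 14580 = 874800.
Difference = 874800/1001 frames (≈ 873.9261); B is ahead of A.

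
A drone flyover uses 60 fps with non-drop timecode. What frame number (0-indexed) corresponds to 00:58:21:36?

frame 210096

Total seconds to the label: (0 × 3600 + 58 × 60 + 21) = 3501.
Frame index = 3501 × 60 + 36 = 210096.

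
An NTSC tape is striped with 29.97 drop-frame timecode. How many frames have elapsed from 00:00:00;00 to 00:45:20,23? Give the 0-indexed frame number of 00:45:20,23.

81541

As if non-drop at 30 labels/s: (0 × 3600 + 45 × 60 + 20) × 30 + 23 = 81623.
Minute boundaries passed: 45; those not divisible by 10: 45 − 4 = 41; dropped labels = 2 × 41 = 82.
Actual frame index = 81623 − 82 = 81541.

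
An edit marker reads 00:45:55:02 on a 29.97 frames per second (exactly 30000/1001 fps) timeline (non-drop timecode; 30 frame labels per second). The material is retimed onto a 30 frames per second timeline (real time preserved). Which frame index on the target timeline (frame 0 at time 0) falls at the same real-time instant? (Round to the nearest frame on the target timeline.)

frame 82735

Source frame index: (0×3600 + 45×60 + 55) × 30 + 2 = 82652.
Real time: 82652 / (30000/1001) = 20683663/7500 s.
Target frame: (20683663/7500) × (30) = 20683663/250 ≈ 82734.652 → 82735.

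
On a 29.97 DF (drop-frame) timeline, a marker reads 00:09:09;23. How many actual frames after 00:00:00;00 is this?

16475

As if non-drop at 30 labels/s: (0 × 3600 + 9 × 60 + 9) × 30 + 23 = 16493.
Minute boundaries passed: 9; those not divisible by 10: 9 − 0 = 9; dropped labels = 2 × 9 = 18.
Actual frame index = 16493 − 18 = 16475.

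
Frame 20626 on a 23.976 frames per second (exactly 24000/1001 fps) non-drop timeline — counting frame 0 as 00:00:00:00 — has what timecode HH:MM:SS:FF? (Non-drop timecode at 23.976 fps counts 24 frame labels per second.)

00:14:19:10

20626 ÷ 24 = 859 full seconds, remainder 10 frames.
859 s = 0 h 14 min 19 s.
Timecode: 00:14:19:10.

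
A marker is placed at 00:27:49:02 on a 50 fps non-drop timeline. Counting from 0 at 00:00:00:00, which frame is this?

Total seconds to the label: (0 × 3600 + 27 × 60 + 49) = 1669.
Frame index = 1669 × 50 + 2 = 83452.

83452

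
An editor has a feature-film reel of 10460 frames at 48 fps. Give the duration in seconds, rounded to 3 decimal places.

Running time = 10460 × 1/48 = 2615/12 s ≈ 217.917 s.

217.917 seconds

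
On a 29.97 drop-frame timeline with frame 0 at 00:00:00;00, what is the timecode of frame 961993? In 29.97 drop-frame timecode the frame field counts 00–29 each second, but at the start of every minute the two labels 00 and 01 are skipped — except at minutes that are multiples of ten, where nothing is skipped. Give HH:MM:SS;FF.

Each 10-minute DF block holds 10 × 60 × 30 − 9 × 2 = 17982 frames. 961993 ÷ 17982 → 53 full blocks, remainder 8947.
Within the partial block the first minute is 1800 frames and each further minute 1798, so 4 further minute boundaries passed. Total skipped labels = 18 × 53 + 2 × 4 = 962.
Non-drop label index = 961993 + 962 = 962955; at 30 labels/s that is 08:54:58:15, i.e. DF 08:54:58;15.

08:54:58;15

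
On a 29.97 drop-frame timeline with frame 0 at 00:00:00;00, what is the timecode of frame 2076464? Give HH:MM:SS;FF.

Ten DF minutes hold 17982 frames, so frame 2076464 lies in block 115 (frames 2067930–2085911) with 8534 frames into that block.
The block's first minute is 1800 frames and the rest 1798 each; 8534 frames reaches minute 4, so 115 × 18 + 4 × 2 = 2078 labels have been skipped so far.
Adding those back, label number 2076464 + 2078 = 2078542 at 30 labels/s is 69284 s + 22 f = 19 h 14 min 44 s frame 22, i.e. 19:14:44;22.

19:14:44;22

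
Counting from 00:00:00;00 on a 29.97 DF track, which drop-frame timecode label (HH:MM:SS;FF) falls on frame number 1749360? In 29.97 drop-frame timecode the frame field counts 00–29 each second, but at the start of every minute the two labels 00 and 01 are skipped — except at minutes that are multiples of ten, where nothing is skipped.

Each 10-minute DF block holds 10 × 60 × 30 − 9 × 2 = 17982 frames. 1749360 ÷ 17982 → 97 full blocks, remainder 5106.
Within the partial block the first minute is 1800 frames and each further minute 1798, so 2 further minute boundaries passed. Total skipped labels = 18 × 97 + 2 × 2 = 1750.
Non-drop label index = 1749360 + 1750 = 1751110; at 30 labels/s that is 16:12:50:10, i.e. DF 16:12:50;10.

16:12:50;10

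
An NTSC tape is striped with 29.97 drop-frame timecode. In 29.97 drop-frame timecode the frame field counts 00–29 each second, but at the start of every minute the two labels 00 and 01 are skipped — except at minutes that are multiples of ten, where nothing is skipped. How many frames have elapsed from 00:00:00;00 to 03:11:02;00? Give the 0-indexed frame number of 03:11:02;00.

343516

As if non-drop at 30 labels/s: (3 × 3600 + 11 × 60 + 2) × 30 + 0 = 343860.
Minute boundaries passed: 191; those not divisible by 10: 191 − 19 = 172; dropped labels = 2 × 172 = 344.
Actual frame index = 343860 − 344 = 343516.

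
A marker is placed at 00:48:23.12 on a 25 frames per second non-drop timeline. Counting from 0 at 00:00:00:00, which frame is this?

Total seconds to the label: (0 × 3600 + 48 × 60 + 23) = 2903.
Frame index = 2903 × 25 + 12 = 72587.

frame 72587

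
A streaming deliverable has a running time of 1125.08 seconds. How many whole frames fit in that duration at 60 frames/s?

67504 frames

Frames = 1125.08 × 60 = 337524/5 ≈ 67504.8000.
Complete frames: 67504.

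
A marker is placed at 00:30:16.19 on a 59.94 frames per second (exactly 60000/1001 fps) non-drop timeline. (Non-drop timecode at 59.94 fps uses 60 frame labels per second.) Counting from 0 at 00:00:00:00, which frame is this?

Total seconds to the label: (0 × 3600 + 30 × 60 + 16) = 1816.
Frame index = 1816 × 60 + 19 = 108979.

frame 108979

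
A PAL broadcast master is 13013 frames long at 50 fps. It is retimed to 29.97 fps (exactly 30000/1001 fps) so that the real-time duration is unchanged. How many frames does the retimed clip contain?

7800 frames

Target frames = source frames × (target rate / source rate) = 13013 × (30000/1001)/(50) = 13013 × 600/1001 = 7800.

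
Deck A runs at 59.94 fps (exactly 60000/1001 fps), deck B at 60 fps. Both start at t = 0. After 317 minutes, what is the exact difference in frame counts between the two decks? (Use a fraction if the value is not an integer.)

317 min = 19020 s.
A emits 60000/1001 × 19020 = 1141200000/1001 frames; B emits 60 × 19020 = 1141200.
Difference = 1141200/1001 frames (≈ 1140.0599); B is ahead of A.

1141200/1001 frames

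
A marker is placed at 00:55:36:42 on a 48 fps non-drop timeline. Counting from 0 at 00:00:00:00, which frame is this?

frame 160170

Total seconds to the label: (0 × 3600 + 55 × 60 + 36) = 3336.
Frame index = 3336 × 48 + 42 = 160170.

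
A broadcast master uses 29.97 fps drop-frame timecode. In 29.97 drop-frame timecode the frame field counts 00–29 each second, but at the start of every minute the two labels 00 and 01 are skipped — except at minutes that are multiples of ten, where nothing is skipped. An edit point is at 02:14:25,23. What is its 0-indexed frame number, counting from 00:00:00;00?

241731

As if non-drop at 30 labels/s: (2 × 3600 + 14 × 60 + 25) × 30 + 23 = 241973.
Minute boundaries passed: 134; those not divisible by 10: 134 − 13 = 121; dropped labels = 2 × 121 = 242.
Actual frame index = 241973 − 242 = 241731.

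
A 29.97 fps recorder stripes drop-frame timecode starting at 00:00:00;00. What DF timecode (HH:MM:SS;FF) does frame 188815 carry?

Each 10-minute DF block holds 10 × 60 × 30 − 9 × 2 = 17982 frames. 188815 ÷ 17982 → 10 full blocks, remainder 8995.
Within the partial block the first minute is 1800 frames and each further minute 1798, so 5 further minute boundaries passed. Total skipped labels = 18 × 10 + 2 × 5 = 190.
Non-drop label index = 188815 + 190 = 189005; at 30 labels/s that is 01:45:00:05, i.e. DF 01:45:00;05.

01:45:00;05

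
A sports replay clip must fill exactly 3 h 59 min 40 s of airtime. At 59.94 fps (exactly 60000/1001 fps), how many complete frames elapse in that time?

3 h 59 min 40 s = 14380 s.
Frames = 14380 × 60000/1001 = 862800000/1001 ≈ 861938.0619.
Complete frames: 861938.

861938 frames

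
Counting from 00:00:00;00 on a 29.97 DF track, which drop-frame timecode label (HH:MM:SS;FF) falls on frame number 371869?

Ten DF minutes hold 17982 frames, so frame 371869 lies in block 20 (frames 359640–377621) with 12229 frames into that block.
The block's first minute is 1800 frames and the rest 1798 each; 12229 frames reaches minute 6, so 20 × 18 + 6 × 2 = 372 labels have been skipped so far.
Adding those back, label number 371869 + 372 = 372241 at 30 labels/s is 12408 s + 1 f = 3 h 26 min 48 s frame 1, i.e. 03:26:48;01.

03:26:48;01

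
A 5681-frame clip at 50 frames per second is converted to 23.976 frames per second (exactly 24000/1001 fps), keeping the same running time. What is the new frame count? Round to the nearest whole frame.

Frames at target rate = 5681 × (24000/1001) / (50) = 209760/77 ≈ 2724.156.
Nearest whole frame: 2724.

2724 frames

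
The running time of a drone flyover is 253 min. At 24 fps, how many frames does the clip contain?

364320 frames

253 min = 15180 s.
Frames = 15180 × 24 = 364320.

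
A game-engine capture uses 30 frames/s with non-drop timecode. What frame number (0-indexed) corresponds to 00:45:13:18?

Total seconds to the label: (0 × 3600 + 45 × 60 + 13) = 2713.
Frame index = 2713 × 30 + 18 = 81408.

frame 81408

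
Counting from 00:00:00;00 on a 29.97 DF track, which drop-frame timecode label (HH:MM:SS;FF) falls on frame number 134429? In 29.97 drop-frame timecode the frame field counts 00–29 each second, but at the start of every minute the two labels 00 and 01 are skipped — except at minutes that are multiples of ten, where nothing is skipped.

01:14:45;13

Ten DF minutes hold 17982 frames, so frame 134429 lies in block 7 (frames 125874–143855) with 8555 frames into that block.
The block's first minute is 1800 frames and the rest 1798 each; 8555 frames reaches minute 4, so 7 × 18 + 4 × 2 = 134 labels have been skipped so far.
Adding those back, label number 134429 + 134 = 134563 at 30 labels/s is 4485 s + 13 f = 1 h 14 min 45 s frame 13, i.e. 01:14:45;13.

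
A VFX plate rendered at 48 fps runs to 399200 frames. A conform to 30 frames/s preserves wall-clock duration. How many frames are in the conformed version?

249500 frames

Frames at target rate = 399200 × (30) / (48) = 249500.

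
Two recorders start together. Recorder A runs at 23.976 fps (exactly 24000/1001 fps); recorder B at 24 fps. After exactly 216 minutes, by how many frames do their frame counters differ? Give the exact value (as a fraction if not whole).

311040/1001 frames

216 min = 12960 s.
A emits 24000/1001 × 12960 = 311040000/1001 frames; B emits 24 × 12960 = 311040.
Difference = 311040/1001 frames (≈ 310.7293); B is ahead of A.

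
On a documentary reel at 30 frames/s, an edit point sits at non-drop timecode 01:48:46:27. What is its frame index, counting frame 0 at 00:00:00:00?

195807

Total seconds to the label: (1 × 3600 + 48 × 60 + 46) = 6526.
Frame index = 6526 × 30 + 27 = 195807.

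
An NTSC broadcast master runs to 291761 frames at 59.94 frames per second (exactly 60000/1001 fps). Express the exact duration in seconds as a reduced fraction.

Running time = 291761 ÷ (60000/1001) = 291761 × 1001/60000 = 292052761/60000 s.

292052761/60000 seconds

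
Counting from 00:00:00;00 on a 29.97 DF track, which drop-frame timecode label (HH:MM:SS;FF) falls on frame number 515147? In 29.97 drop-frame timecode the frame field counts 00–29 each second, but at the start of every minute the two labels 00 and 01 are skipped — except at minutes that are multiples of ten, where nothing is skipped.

Ten DF minutes hold 17982 frames, so frame 515147 lies in block 28 (frames 503496–521477) with 11651 frames into that block.
The block's first minute is 1800 frames and the rest 1798 each; 11651 frames reaches minute 6, so 28 × 18 + 6 × 2 = 516 labels have been skipped so far.
Adding those back, label number 515147 + 516 = 515663 at 30 labels/s is 17188 s + 23 f = 4 h 46 min 28 s frame 23, i.e. 04:46:28;23.

04:46:28;23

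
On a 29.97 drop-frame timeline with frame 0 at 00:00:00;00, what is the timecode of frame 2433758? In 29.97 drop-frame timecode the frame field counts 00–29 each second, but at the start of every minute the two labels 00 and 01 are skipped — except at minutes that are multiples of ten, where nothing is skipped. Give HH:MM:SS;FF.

22:33:26;14

Each 10-minute DF block holds 10 × 60 × 30 − 9 × 2 = 17982 frames. 2433758 ÷ 17982 → 135 full blocks, remainder 6188.
Within the partial block the first minute is 1800 frames and each further minute 1798, so 3 further minute boundaries passed. Total skipped labels = 18 × 135 + 2 × 3 = 2436.
Non-drop label index = 2433758 + 2436 = 2436194; at 30 labels/s that is 22:33:26:14, i.e. DF 22:33:26;14.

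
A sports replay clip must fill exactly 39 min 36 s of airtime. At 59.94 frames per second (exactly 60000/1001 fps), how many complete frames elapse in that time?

39 min 36 s = 2376 s.
Frames = 2376 × 60000/1001 = 12960000/91 ≈ 142417.5824.
Complete frames: 142417.

142417 frames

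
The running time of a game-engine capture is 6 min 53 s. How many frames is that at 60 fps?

24780 frames

6 min 53 s = 413 s.
Frames = 413 × 60 = 24780.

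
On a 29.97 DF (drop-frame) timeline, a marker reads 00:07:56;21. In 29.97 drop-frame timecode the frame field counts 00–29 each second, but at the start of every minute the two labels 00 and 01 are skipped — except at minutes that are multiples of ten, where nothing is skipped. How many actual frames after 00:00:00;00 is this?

14287

Complete 10-minute blocks: 0, each 17982 frames → 0.
Remaining 7 whole minutes in the current block: 1800 + 6 × 1798 = 12588 frames.
Within the current minute: 56 × 30 + 21 − 2 = 1699 (labels ;00/;01 skipped at this minute). Total = 0 + 12588 + 1699 = 14287.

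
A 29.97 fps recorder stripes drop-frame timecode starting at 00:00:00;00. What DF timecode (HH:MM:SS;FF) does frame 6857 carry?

00:03:48;23

Each 10-minute DF block holds 10 × 60 × 30 − 9 × 2 = 17982 frames. 6857 ÷ 17982 → 0 full blocks, remainder 6857.
Within the partial block the first minute is 1800 frames and each further minute 1798, so 3 further minute boundaries passed. Total skipped labels = 18 × 0 + 2 × 3 = 6.
Non-drop label index = 6857 + 6 = 6863; at 30 labels/s that is 00:03:48:23, i.e. DF 00:03:48;23.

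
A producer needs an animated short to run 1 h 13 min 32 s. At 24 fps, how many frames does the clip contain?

105888 frames

1 h 13 min 32 s = 4412 s.
Frames = 4412 × 24 = 105888.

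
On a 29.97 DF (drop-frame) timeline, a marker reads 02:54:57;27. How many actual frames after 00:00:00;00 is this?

Complete 10-minute blocks: 17, each 17982 frames → 305694.
Remaining 4 whole minutes in the current block: 1800 + 3 × 1798 = 7194 frames.
Within the current minute: 57 × 30 + 27 − 2 = 1735 (labels ;00/;01 skipped at this minute). Total = 305694 + 7194 + 1735 = 314623.

314623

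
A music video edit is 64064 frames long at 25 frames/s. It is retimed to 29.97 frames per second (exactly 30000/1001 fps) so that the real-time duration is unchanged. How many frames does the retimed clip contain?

76800 frames

Target frames = source frames × (target rate / source rate) = 64064 × (30000/1001)/(25) = 64064 × 1200/1001 = 76800.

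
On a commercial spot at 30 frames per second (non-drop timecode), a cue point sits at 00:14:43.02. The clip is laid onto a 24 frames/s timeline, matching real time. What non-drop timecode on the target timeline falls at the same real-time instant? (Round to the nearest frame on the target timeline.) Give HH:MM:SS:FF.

Source frame index: (0×3600 + 14×60 + 43) × 30 + 2 = 26492.
Real time: 26492 / (30) = 13246/15 s.
Target frame: (13246/15) × (24) = 105968/5 ≈ 21193.600 → 21194.
At 24 labels/s: frame 21194 → 00:14:43:02.

00:14:43:02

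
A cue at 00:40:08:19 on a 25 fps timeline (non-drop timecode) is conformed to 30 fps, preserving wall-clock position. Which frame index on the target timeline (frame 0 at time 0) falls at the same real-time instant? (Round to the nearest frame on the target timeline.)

frame 72263

Source frame index: (0×3600 + 40×60 + 8) × 25 + 19 = 60219.
Real time: 60219 / (25) = 60219/25 s.
Target frame: (60219/25) × (30) = 361314/5 ≈ 72262.800 → 72263.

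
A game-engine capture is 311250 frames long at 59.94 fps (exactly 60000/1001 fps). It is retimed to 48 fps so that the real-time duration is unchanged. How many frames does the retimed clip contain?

249249 frames

Target frames = source frames × (target rate / source rate) = 311250 × (48)/(60000/1001) = 311250 × 1001/1250 = 249249.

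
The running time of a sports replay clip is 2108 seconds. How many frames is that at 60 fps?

126480 frames

Frames = 2108 × 60 = 126480.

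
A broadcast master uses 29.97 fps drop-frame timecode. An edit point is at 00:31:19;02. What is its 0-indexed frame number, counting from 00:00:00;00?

Complete 10-minute blocks: 3, each 17982 frames → 53946.
Remaining 1 whole minute in the current block: 1800 + 0 × 1798 = 1800 frames.
Within the current minute: 19 × 30 + 2 − 2 = 570 (labels ;00/;01 skipped at this minute). Total = 53946 + 1800 + 570 = 56316.

56316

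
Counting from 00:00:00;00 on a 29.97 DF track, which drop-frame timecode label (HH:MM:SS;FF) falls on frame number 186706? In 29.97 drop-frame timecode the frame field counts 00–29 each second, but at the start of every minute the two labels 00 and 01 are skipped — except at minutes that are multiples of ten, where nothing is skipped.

Each 10-minute DF block holds 10 × 60 × 30 − 9 × 2 = 17982 frames. 186706 ÷ 17982 → 10 full blocks, remainder 6886.
Within the partial block the first minute is 1800 frames and each further minute 1798, so 3 further minute boundaries passed. Total skipped labels = 18 × 10 + 2 × 3 = 186.
Non-drop label index = 186706 + 186 = 186892; at 30 labels/s that is 01:43:49:22, i.e. DF 01:43:49;22.

01:43:49;22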